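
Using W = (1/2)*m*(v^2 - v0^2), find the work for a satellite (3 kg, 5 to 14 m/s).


Given: m = 3 kg, v0 = 5 m/s, v = 14 m/s
Using W = (1/2)*m*(v^2 - v0^2)
v^2 = 14^2 = 196
v0^2 = 5^2 = 25
v^2 - v0^2 = 196 - 25 = 171
W = (1/2)*3*171 = 513/2 J

513/2 J


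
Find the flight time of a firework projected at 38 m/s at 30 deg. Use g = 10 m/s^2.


Given: v0 = 38 m/s, theta = 30 deg, g = 10 m/s^2
sin(30) = 1/2
Using T = 2*v0*sin(theta) / g
T = 2*38*1/2 / 10
T = 38 / 10
T = 19/5 s

19/5 s


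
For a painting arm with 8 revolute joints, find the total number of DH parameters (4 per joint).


Given: 8 joints, 4 DH parameters per joint (d, theta, a, alpha)
Total DH parameters = number_of_joints * 4
Total = 8 * 4
Total = 32

32


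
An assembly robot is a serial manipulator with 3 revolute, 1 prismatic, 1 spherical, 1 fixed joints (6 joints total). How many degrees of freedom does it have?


Given: serial robot with 3 revolute, 1 prismatic, 1 spherical, 1 fixed joints
DOF contribution per joint type: revolute=1, prismatic=1, spherical=3, fixed=0
DOF = 3*1 + 1*1 + 1*3 + 1*0
DOF = 7

7


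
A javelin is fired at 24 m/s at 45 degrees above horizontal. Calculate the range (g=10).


Given: v0 = 24 m/s, theta = 45 deg, g = 10 m/s^2
sin(2*45) = sin(90) = 1
Using R = v0^2 * sin(2*theta) / g
R = 24^2 * 1 / 10
R = 576 / 10
R = 288/5 m

288/5 m


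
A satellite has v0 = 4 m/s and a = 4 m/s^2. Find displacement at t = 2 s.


Given: v0 = 4 m/s, a = 4 m/s^2, t = 2 s
Using s = v0*t + (1/2)*a*t^2
s = 4*2 + (1/2)*4*2^2
s = 8 + (1/2)*16
s = 8 + 8
s = 16

16 m


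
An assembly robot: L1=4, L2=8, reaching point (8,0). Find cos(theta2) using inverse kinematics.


Given: L1 = 4, L2 = 8, target (x, y) = (8, 0)
Using cos(theta2) = (x^2 + y^2 - L1^2 - L2^2) / (2*L1*L2)
x^2 + y^2 = 8^2 + 0 = 64
L1^2 + L2^2 = 16 + 64 = 80
Numerator = 64 - 80 = -16
Denominator = 2*4*8 = 64
cos(theta2) = -16/64 = -1/4

-1/4


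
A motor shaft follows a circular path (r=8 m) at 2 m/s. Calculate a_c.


Given: v = 2 m/s, r = 8 m
Using a_c = v^2 / r
a_c = 2^2 / 8
a_c = 4 / 8
a_c = 1/2 m/s^2

1/2 m/s^2


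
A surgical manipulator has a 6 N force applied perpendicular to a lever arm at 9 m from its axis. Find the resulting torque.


Given: F = 6 N, r = 9 m, angle = 90 deg (perpendicular)
Using tau = F * r * sin(90)
sin(90) = 1
tau = 6 * 9 * 1
tau = 54 Nm

54 Nm


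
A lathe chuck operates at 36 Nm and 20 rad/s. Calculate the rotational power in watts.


Given: tau = 36 Nm, omega = 20 rad/s
Using P = tau * omega
P = 36 * 20
P = 720 W

720 W


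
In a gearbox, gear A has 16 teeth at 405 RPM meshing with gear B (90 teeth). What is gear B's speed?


Given: N1 = 16 teeth, w1 = 405 RPM, N2 = 90 teeth
Using N1*w1 = N2*w2
w2 = N1*w1 / N2
w2 = 16*405 / 90
w2 = 6480 / 90
w2 = 72 RPM

72 RPM


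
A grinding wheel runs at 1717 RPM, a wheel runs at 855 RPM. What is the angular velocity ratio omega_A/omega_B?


Given: RPM_A = 1717, RPM_B = 855
omega = 2*pi*RPM/60, so omega_A/omega_B = RPM_A / RPM_B
omega_A/omega_B = 1717 / 855
omega_A/omega_B = 1717/855

1717/855


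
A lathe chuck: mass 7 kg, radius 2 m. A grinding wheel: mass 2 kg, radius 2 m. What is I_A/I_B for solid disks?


Given: M1=7 kg, R1=2 m, M2=2 kg, R2=2 m
For a disk: I = (1/2)*M*R^2, so I_A/I_B = (M1*R1^2)/(M2*R2^2)
M1*R1^2 = 7*4 = 28
M2*R2^2 = 2*4 = 8
I_A/I_B = 28/8 = 7/2

7/2


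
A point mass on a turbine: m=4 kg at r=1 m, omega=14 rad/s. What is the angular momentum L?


Given: m = 4 kg, r = 1 m, omega = 14 rad/s
For a point mass: I = m*r^2
I = 4*1^2 = 4*1 = 4
L = I*omega = 4*14
L = 56 kg*m^2/s

56 kg*m^2/s


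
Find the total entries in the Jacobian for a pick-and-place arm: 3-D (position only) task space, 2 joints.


Given: task space dimension = 3, joints = 2
Jacobian is a 3 x 2 matrix
Total entries = rows * columns
Total = 3 * 2
Total = 6

6


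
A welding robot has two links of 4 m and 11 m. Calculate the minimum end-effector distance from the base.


Given: L1 = 4 m, L2 = 11 m
For a 2-link planar arm, min reach = |L1 - L2| (second link folded back)
Min reach = |4 - 11|
Min reach = 7 m

7 m


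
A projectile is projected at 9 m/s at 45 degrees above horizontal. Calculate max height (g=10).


Given: v0 = 9 m/s, theta = 45 deg, g = 10 m/s^2
sin^2(45) = 1/2
Using H = v0^2 * sin^2(theta) / (2*g)
H = 9^2 * 1/2 / (2*10)
H = 81 * 1/2 / 20
H = 81/2 / 20
H = 81/40 m

81/40 m


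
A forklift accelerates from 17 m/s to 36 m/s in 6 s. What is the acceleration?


Given: initial velocity v0 = 17 m/s, final velocity v = 36 m/s, time t = 6 s
Using a = (v - v0) / t
a = (36 - 17) / 6
a = 19 / 6
a = 19/6 m/s^2

19/6 m/s^2


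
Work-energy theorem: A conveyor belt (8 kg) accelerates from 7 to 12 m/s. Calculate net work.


Given: m = 8 kg, v0 = 7 m/s, v = 12 m/s
Using W = (1/2)*m*(v^2 - v0^2)
v^2 = 12^2 = 144
v0^2 = 7^2 = 49
v^2 - v0^2 = 144 - 49 = 95
W = (1/2)*8*95 = 380 J

380 J


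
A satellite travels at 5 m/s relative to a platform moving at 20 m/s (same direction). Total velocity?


Given: object velocity = 5 m/s, platform velocity = 20 m/s (same direction)
Using classical velocity addition: v_total = v_object + v_platform
v_total = 5 + 20
v_total = 25 m/s

25 m/s


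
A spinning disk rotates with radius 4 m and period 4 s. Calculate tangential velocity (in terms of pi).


Given: radius r = 4 m, period T = 4 s
Using v = 2*pi*r / T
v = 2*pi*4 / 4
v = 8*pi / 4
v = 2*pi m/s

2*pi m/s


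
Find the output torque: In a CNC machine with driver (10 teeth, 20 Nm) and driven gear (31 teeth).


Given: N1 = 10, N2 = 31, T1 = 20 Nm
Using T2/T1 = N2/N1
T2 = T1 * N2 / N1
T2 = 20 * 31 / 10
T2 = 620 / 10
T2 = 62 Nm

62 Nm


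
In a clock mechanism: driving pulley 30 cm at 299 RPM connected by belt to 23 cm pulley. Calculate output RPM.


Given: D1 = 30 cm, w1 = 299 RPM, D2 = 23 cm
Using D1*w1 = D2*w2
w2 = D1*w1 / D2
w2 = 30*299 / 23
w2 = 8970 / 23
w2 = 390 RPM

390 RPM


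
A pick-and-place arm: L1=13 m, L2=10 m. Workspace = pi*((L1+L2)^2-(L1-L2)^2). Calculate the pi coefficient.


Given: L1 = 13, L2 = 10
(L1+L2)^2 = (23)^2 = 529
(L1-L2)^2 = (3)^2 = 9
Difference = 529 - 9 = 520
This equals 4*L1*L2 = 4*13*10 = 520
Workspace area = 520*pi

520


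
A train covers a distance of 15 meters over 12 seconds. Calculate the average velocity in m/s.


Given: distance d = 15 m, time t = 12 s
Using v = d / t
v = 15 / 12
v = 5/4 m/s

5/4 m/s


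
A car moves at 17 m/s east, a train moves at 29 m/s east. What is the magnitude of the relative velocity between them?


Given: v_A = 17 m/s east, v_B = 29 m/s east
Both move in the same direction; relative speed = |v_A - v_B|
|17 - 29| = |-12|
= 12 m/s

12 m/s


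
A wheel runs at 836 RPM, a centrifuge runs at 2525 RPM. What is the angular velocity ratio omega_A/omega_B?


Given: RPM_A = 836, RPM_B = 2525
omega = 2*pi*RPM/60, so omega_A/omega_B = RPM_A / RPM_B
omega_A/omega_B = 836 / 2525
omega_A/omega_B = 836/2525

836/2525


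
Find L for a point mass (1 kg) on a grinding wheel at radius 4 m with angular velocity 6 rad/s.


Given: m = 1 kg, r = 4 m, omega = 6 rad/s
For a point mass: I = m*r^2
I = 1*4^2 = 1*16 = 16
L = I*omega = 16*6
L = 96 kg*m^2/s

96 kg*m^2/s


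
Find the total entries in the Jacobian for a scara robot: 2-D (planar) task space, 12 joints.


Given: task space dimension = 2, joints = 12
Jacobian is a 2 x 12 matrix
Total entries = rows * columns
Total = 2 * 12
Total = 24

24


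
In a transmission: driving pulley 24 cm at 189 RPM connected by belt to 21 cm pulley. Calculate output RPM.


Given: D1 = 24 cm, w1 = 189 RPM, D2 = 21 cm
Using D1*w1 = D2*w2
w2 = D1*w1 / D2
w2 = 24*189 / 21
w2 = 4536 / 21
w2 = 216 RPM

216 RPM


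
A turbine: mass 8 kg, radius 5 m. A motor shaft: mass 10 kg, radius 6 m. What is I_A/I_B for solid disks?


Given: M1=8 kg, R1=5 m, M2=10 kg, R2=6 m
For a disk: I = (1/2)*M*R^2, so I_A/I_B = (M1*R1^2)/(M2*R2^2)
M1*R1^2 = 8*25 = 200
M2*R2^2 = 10*36 = 360
I_A/I_B = 200/360 = 5/9

5/9


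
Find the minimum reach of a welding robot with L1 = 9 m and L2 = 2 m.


Given: L1 = 9 m, L2 = 2 m
For a 2-link planar arm, min reach = |L1 - L2| (second link folded back)
Min reach = |9 - 2|
Min reach = 7 m

7 m


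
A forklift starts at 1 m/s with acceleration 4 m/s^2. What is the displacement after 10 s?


Given: v0 = 1 m/s, a = 4 m/s^2, t = 10 s
Using s = v0*t + (1/2)*a*t^2
s = 1*10 + (1/2)*4*10^2
s = 10 + (1/2)*400
s = 10 + 200
s = 210

210 m


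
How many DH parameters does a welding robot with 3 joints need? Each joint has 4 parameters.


Given: 3 joints, 4 DH parameters per joint (d, theta, a, alpha)
Total DH parameters = number_of_joints * 4
Total = 3 * 4
Total = 12

12


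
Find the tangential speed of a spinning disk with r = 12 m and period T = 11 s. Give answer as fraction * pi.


Given: radius r = 12 m, period T = 11 s
Using v = 2*pi*r / T
v = 2*pi*12 / 11
v = 24*pi / 11
v = 24/11*pi m/s

24/11*pi m/s


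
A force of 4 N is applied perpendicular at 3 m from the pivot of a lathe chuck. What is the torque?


Given: F = 4 N, r = 3 m, angle = 90 deg (perpendicular)
Using tau = F * r * sin(90)
sin(90) = 1
tau = 4 * 3 * 1
tau = 12 Nm

12 Nm


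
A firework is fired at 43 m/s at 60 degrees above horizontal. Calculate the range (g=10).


Given: v0 = 43 m/s, theta = 60 deg, g = 10 m/s^2
sin(2*60) = sin(120) = sqrt(3)/2
Using R = v0^2 * sin(2*theta) / g
R = 43^2 * (sqrt(3)/2) / 10
R = 1849 * sqrt(3) / 20
R = 1849/20*sqrt(3) m

1849/20*sqrt(3) m


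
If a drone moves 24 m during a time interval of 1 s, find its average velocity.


Given: distance d = 24 m, time t = 1 s
Using v = d / t
v = 24 / 1
v = 24 m/s

24 m/s


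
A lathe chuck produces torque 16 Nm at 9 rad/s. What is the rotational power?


Given: tau = 16 Nm, omega = 9 rad/s
Using P = tau * omega
P = 16 * 9
P = 144 W

144 W


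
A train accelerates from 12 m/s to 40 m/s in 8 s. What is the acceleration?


Given: initial velocity v0 = 12 m/s, final velocity v = 40 m/s, time t = 8 s
Using a = (v - v0) / t
a = (40 - 12) / 8
a = 28 / 8
a = 7/2 m/s^2

7/2 m/s^2


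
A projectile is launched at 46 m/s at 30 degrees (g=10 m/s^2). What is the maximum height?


Given: v0 = 46 m/s, theta = 30 deg, g = 10 m/s^2
sin^2(30) = 1/4
Using H = v0^2 * sin^2(theta) / (2*g)
H = 46^2 * 1/4 / (2*10)
H = 2116 * 1/4 / 20
H = 529 / 20
H = 529/20 m

529/20 m


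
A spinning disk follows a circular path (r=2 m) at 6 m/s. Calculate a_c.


Given: v = 6 m/s, r = 2 m
Using a_c = v^2 / r
a_c = 6^2 / 2
a_c = 36 / 2
a_c = 18 m/s^2

18 m/s^2


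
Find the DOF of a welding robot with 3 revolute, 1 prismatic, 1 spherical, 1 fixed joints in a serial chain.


Given: serial robot with 3 revolute, 1 prismatic, 1 spherical, 1 fixed joints
DOF contribution per joint type: revolute=1, prismatic=1, spherical=3, fixed=0
DOF = 3*1 + 1*1 + 1*3 + 1*0
DOF = 7

7


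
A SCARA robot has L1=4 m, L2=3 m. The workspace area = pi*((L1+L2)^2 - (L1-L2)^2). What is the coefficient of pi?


Given: L1 = 4, L2 = 3
(L1+L2)^2 = (7)^2 = 49
(L1-L2)^2 = (1)^2 = 1
Difference = 49 - 1 = 48
This equals 4*L1*L2 = 4*4*3 = 48
Workspace area = 48*pi

48


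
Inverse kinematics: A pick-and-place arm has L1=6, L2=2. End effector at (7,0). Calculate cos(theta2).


Given: L1 = 6, L2 = 2, target (x, y) = (7, 0)
Using cos(theta2) = (x^2 + y^2 - L1^2 - L2^2) / (2*L1*L2)
x^2 + y^2 = 7^2 + 0 = 49
L1^2 + L2^2 = 36 + 4 = 40
Numerator = 49 - 40 = 9
Denominator = 2*6*2 = 24
cos(theta2) = 9/24 = 3/8

3/8


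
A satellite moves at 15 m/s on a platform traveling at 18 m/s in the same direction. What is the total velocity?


Given: object velocity = 15 m/s, platform velocity = 18 m/s (same direction)
Using classical velocity addition: v_total = v_object + v_platform
v_total = 15 + 18
v_total = 33 m/s

33 m/s


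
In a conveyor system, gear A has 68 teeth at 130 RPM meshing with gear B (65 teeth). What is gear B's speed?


Given: N1 = 68 teeth, w1 = 130 RPM, N2 = 65 teeth
Using N1*w1 = N2*w2
w2 = N1*w1 / N2
w2 = 68*130 / 65
w2 = 8840 / 65
w2 = 136 RPM

136 RPM


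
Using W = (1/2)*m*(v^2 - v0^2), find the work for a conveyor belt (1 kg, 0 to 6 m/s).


Given: m = 1 kg, v0 = 0 m/s, v = 6 m/s
Using W = (1/2)*m*(v^2 - v0^2)
v^2 = 6^2 = 36
v0^2 = 0^2 = 0
v^2 - v0^2 = 36 - 0 = 36
W = (1/2)*1*36 = 18 J

18 J


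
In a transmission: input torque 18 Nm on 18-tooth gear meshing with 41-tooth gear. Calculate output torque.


Given: N1 = 18, N2 = 41, T1 = 18 Nm
Using T2/T1 = N2/N1
T2 = T1 * N2 / N1
T2 = 18 * 41 / 18
T2 = 738 / 18
T2 = 41 Nm

41 Nm


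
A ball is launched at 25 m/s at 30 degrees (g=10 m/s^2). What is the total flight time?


Given: v0 = 25 m/s, theta = 30 deg, g = 10 m/s^2
sin(30) = 1/2
Using T = 2*v0*sin(theta) / g
T = 2*25*1/2 / 10
T = 25 / 10
T = 5/2 s

5/2 s


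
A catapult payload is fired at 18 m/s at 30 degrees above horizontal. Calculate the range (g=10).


Given: v0 = 18 m/s, theta = 30 deg, g = 10 m/s^2
sin(2*30) = sin(60) = sqrt(3)/2
Using R = v0^2 * sin(2*theta) / g
R = 18^2 * (sqrt(3)/2) / 10
R = 324 * sqrt(3) / 20
R = 81/5*sqrt(3) m

81/5*sqrt(3) m


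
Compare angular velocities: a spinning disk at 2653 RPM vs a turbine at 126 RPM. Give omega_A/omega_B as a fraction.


Given: RPM_A = 2653, RPM_B = 126
omega = 2*pi*RPM/60, so omega_A/omega_B = RPM_A / RPM_B
omega_A/omega_B = 2653 / 126
omega_A/omega_B = 379/18

379/18


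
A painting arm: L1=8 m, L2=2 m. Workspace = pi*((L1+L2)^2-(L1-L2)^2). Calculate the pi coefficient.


Given: L1 = 8, L2 = 2
(L1+L2)^2 = (10)^2 = 100
(L1-L2)^2 = (6)^2 = 36
Difference = 100 - 36 = 64
This equals 4*L1*L2 = 4*8*2 = 64
Workspace area = 64*pi

64


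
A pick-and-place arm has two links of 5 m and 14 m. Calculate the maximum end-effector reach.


Given: L1 = 5 m, L2 = 14 m
For a 2-link planar arm, max reach = L1 + L2 (fully extended)
Max reach = 5 + 14
Max reach = 19 m

19 m


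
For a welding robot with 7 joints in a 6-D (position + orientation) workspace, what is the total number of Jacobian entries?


Given: task space dimension = 6, joints = 7
Jacobian is a 6 x 7 matrix
Total entries = rows * columns
Total = 6 * 7
Total = 42

42


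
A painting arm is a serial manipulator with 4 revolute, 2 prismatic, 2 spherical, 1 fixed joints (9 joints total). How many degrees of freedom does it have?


Given: serial robot with 4 revolute, 2 prismatic, 2 spherical, 1 fixed joints
DOF contribution per joint type: revolute=1, prismatic=1, spherical=3, fixed=0
DOF = 4*1 + 2*1 + 2*3 + 1*0
DOF = 12

12


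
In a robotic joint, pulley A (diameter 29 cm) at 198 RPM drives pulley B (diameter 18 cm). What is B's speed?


Given: D1 = 29 cm, w1 = 198 RPM, D2 = 18 cm
Using D1*w1 = D2*w2
w2 = D1*w1 / D2
w2 = 29*198 / 18
w2 = 5742 / 18
w2 = 319 RPM

319 RPM


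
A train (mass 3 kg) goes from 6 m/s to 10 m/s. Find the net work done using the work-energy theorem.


Given: m = 3 kg, v0 = 6 m/s, v = 10 m/s
Using W = (1/2)*m*(v^2 - v0^2)
v^2 = 10^2 = 100
v0^2 = 6^2 = 36
v^2 - v0^2 = 100 - 36 = 64
W = (1/2)*3*64 = 96 J

96 J


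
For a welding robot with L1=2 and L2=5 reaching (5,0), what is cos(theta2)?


Given: L1 = 2, L2 = 5, target (x, y) = (5, 0)
Using cos(theta2) = (x^2 + y^2 - L1^2 - L2^2) / (2*L1*L2)
x^2 + y^2 = 5^2 + 0 = 25
L1^2 + L2^2 = 4 + 25 = 29
Numerator = 25 - 29 = -4
Denominator = 2*2*5 = 20
cos(theta2) = -4/20 = -1/5

-1/5


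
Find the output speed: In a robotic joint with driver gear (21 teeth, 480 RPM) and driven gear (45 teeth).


Given: N1 = 21 teeth, w1 = 480 RPM, N2 = 45 teeth
Using N1*w1 = N2*w2
w2 = N1*w1 / N2
w2 = 21*480 / 45
w2 = 10080 / 45
w2 = 224 RPM

224 RPM


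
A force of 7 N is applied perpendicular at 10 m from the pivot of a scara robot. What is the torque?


Given: F = 7 N, r = 10 m, angle = 90 deg (perpendicular)
Using tau = F * r * sin(90)
sin(90) = 1
tau = 7 * 10 * 1
tau = 70 Nm

70 Nm


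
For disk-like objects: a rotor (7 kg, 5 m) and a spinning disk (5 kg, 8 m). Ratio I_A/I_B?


Given: M1=7 kg, R1=5 m, M2=5 kg, R2=8 m
For a disk: I = (1/2)*M*R^2, so I_A/I_B = (M1*R1^2)/(M2*R2^2)
M1*R1^2 = 7*25 = 175
M2*R2^2 = 5*64 = 320
I_A/I_B = 175/320 = 35/64

35/64


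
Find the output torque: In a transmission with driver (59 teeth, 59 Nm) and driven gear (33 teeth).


Given: N1 = 59, N2 = 33, T1 = 59 Nm
Using T2/T1 = N2/N1
T2 = T1 * N2 / N1
T2 = 59 * 33 / 59
T2 = 1947 / 59
T2 = 33 Nm

33 Nm


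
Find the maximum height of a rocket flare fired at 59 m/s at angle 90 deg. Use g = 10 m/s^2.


Given: v0 = 59 m/s, theta = 90 deg, g = 10 m/s^2
sin^2(90) = 1
Using H = v0^2 * sin^2(theta) / (2*g)
H = 59^2 * 1 / (2*10)
H = 3481 * 1 / 20
H = 3481 / 20
H = 3481/20 m

3481/20 m


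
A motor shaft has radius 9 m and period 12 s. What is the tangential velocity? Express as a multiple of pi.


Given: radius r = 9 m, period T = 12 s
Using v = 2*pi*r / T
v = 2*pi*9 / 12
v = 18*pi / 12
v = 3/2*pi m/s

3/2*pi m/s


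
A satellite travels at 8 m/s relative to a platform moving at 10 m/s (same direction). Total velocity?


Given: object velocity = 8 m/s, platform velocity = 10 m/s (same direction)
Using classical velocity addition: v_total = v_object + v_platform
v_total = 8 + 10
v_total = 18 m/s

18 m/s


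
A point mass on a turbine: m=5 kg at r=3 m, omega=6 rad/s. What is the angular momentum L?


Given: m = 5 kg, r = 3 m, omega = 6 rad/s
For a point mass: I = m*r^2
I = 5*3^2 = 5*9 = 45
L = I*omega = 45*6
L = 270 kg*m^2/s

270 kg*m^2/s


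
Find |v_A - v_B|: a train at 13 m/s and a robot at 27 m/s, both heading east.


Given: v_A = 13 m/s east, v_B = 27 m/s east
Both move in the same direction; relative speed = |v_A - v_B|
|13 - 27| = |-14|
= 14 m/s

14 m/s


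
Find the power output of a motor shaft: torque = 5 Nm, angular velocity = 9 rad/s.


Given: tau = 5 Nm, omega = 9 rad/s
Using P = tau * omega
P = 5 * 9
P = 45 W

45 W


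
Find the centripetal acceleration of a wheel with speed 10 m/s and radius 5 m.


Given: v = 10 m/s, r = 5 m
Using a_c = v^2 / r
a_c = 10^2 / 5
a_c = 100 / 5
a_c = 20 m/s^2

20 m/s^2


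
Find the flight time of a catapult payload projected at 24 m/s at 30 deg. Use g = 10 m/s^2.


Given: v0 = 24 m/s, theta = 30 deg, g = 10 m/s^2
sin(30) = 1/2
Using T = 2*v0*sin(theta) / g
T = 2*24*1/2 / 10
T = 24 / 10
T = 12/5 s

12/5 s


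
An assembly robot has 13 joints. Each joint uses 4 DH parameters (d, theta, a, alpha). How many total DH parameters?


Given: 13 joints, 4 DH parameters per joint (d, theta, a, alpha)
Total DH parameters = number_of_joints * 4
Total = 13 * 4
Total = 52

52


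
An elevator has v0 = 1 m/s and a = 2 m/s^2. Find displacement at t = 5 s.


Given: v0 = 1 m/s, a = 2 m/s^2, t = 5 s
Using s = v0*t + (1/2)*a*t^2
s = 1*5 + (1/2)*2*5^2
s = 5 + (1/2)*50
s = 5 + 25
s = 30

30 m


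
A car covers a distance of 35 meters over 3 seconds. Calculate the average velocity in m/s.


Given: distance d = 35 m, time t = 3 s
Using v = d / t
v = 35 / 3
v = 35/3 m/s

35/3 m/s


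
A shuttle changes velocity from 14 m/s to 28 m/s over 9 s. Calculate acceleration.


Given: initial velocity v0 = 14 m/s, final velocity v = 28 m/s, time t = 9 s
Using a = (v - v0) / t
a = (28 - 14) / 9
a = 14 / 9
a = 14/9 m/s^2

14/9 m/s^2


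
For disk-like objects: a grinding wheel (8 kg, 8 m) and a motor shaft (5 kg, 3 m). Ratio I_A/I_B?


Given: M1=8 kg, R1=8 m, M2=5 kg, R2=3 m
For a disk: I = (1/2)*M*R^2, so I_A/I_B = (M1*R1^2)/(M2*R2^2)
M1*R1^2 = 8*64 = 512
M2*R2^2 = 5*9 = 45
I_A/I_B = 512/45 = 512/45

512/45


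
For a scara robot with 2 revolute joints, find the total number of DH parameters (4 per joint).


Given: 2 joints, 4 DH parameters per joint (d, theta, a, alpha)
Total DH parameters = number_of_joints * 4
Total = 2 * 4
Total = 8

8


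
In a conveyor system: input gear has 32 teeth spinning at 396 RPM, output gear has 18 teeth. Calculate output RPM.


Given: N1 = 32 teeth, w1 = 396 RPM, N2 = 18 teeth
Using N1*w1 = N2*w2
w2 = N1*w1 / N2
w2 = 32*396 / 18
w2 = 12672 / 18
w2 = 704 RPM

704 RPM


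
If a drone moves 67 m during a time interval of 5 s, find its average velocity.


Given: distance d = 67 m, time t = 5 s
Using v = d / t
v = 67 / 5
v = 67/5 m/s

67/5 m/s


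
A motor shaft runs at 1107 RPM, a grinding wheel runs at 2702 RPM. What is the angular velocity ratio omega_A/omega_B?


Given: RPM_A = 1107, RPM_B = 2702
omega = 2*pi*RPM/60, so omega_A/omega_B = RPM_A / RPM_B
omega_A/omega_B = 1107 / 2702
omega_A/omega_B = 1107/2702

1107/2702


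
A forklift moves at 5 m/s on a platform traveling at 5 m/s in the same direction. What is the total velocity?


Given: object velocity = 5 m/s, platform velocity = 5 m/s (same direction)
Using classical velocity addition: v_total = v_object + v_platform
v_total = 5 + 5
v_total = 10 m/s

10 m/s


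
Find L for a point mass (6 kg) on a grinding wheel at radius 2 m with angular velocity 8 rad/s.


Given: m = 6 kg, r = 2 m, omega = 8 rad/s
For a point mass: I = m*r^2
I = 6*2^2 = 6*4 = 24
L = I*omega = 24*8
L = 192 kg*m^2/s

192 kg*m^2/s


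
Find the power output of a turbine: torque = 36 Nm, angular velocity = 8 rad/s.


Given: tau = 36 Nm, omega = 8 rad/s
Using P = tau * omega
P = 36 * 8
P = 288 W

288 W


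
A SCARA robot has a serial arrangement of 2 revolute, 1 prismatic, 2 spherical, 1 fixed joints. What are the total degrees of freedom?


Given: serial robot with 2 revolute, 1 prismatic, 2 spherical, 1 fixed joints
DOF contribution per joint type: revolute=1, prismatic=1, spherical=3, fixed=0
DOF = 2*1 + 1*1 + 2*3 + 1*0
DOF = 9

9


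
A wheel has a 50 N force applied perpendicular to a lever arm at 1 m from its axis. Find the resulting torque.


Given: F = 50 N, r = 1 m, angle = 90 deg (perpendicular)
Using tau = F * r * sin(90)
sin(90) = 1
tau = 50 * 1 * 1
tau = 50 Nm

50 Nm


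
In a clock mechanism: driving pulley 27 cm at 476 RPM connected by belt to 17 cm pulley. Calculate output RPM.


Given: D1 = 27 cm, w1 = 476 RPM, D2 = 17 cm
Using D1*w1 = D2*w2
w2 = D1*w1 / D2
w2 = 27*476 / 17
w2 = 12852 / 17
w2 = 756 RPM

756 RPM


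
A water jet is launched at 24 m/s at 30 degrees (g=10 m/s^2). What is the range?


Given: v0 = 24 m/s, theta = 30 deg, g = 10 m/s^2
sin(2*30) = sin(60) = sqrt(3)/2
Using R = v0^2 * sin(2*theta) / g
R = 24^2 * (sqrt(3)/2) / 10
R = 576 * sqrt(3) / 20
R = 144/5*sqrt(3) m

144/5*sqrt(3) m


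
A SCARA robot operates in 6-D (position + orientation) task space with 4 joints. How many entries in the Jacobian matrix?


Given: task space dimension = 6, joints = 4
Jacobian is a 6 x 4 matrix
Total entries = rows * columns
Total = 6 * 4
Total = 24

24


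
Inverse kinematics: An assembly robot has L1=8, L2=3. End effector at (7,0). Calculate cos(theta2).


Given: L1 = 8, L2 = 3, target (x, y) = (7, 0)
Using cos(theta2) = (x^2 + y^2 - L1^2 - L2^2) / (2*L1*L2)
x^2 + y^2 = 7^2 + 0 = 49
L1^2 + L2^2 = 64 + 9 = 73
Numerator = 49 - 73 = -24
Denominator = 2*8*3 = 48
cos(theta2) = -24/48 = -1/2

-1/2


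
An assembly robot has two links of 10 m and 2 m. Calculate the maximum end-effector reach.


Given: L1 = 10 m, L2 = 2 m
For a 2-link planar arm, max reach = L1 + L2 (fully extended)
Max reach = 10 + 2
Max reach = 12 m

12 m


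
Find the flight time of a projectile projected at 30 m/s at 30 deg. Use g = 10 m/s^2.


Given: v0 = 30 m/s, theta = 30 deg, g = 10 m/s^2
sin(30) = 1/2
Using T = 2*v0*sin(theta) / g
T = 2*30*1/2 / 10
T = 30 / 10
T = 3 s

3 s


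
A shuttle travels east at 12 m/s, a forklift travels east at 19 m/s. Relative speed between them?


Given: v_A = 12 m/s east, v_B = 19 m/s east
Both move in the same direction; relative speed = |v_A - v_B|
|12 - 19| = |-7|
= 7 m/s

7 m/s


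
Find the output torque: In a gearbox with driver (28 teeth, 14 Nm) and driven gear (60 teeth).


Given: N1 = 28, N2 = 60, T1 = 14 Nm
Using T2/T1 = N2/N1
T2 = T1 * N2 / N1
T2 = 14 * 60 / 28
T2 = 840 / 28
T2 = 30 Nm

30 Nm


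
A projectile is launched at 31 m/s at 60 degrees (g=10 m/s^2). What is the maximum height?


Given: v0 = 31 m/s, theta = 60 deg, g = 10 m/s^2
sin^2(60) = 3/4
Using H = v0^2 * sin^2(theta) / (2*g)
H = 31^2 * 3/4 / (2*10)
H = 961 * 3/4 / 20
H = 2883/4 / 20
H = 2883/80 m

2883/80 m


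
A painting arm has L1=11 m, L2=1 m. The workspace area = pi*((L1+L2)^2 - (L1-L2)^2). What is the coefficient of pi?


Given: L1 = 11, L2 = 1
(L1+L2)^2 = (12)^2 = 144
(L1-L2)^2 = (10)^2 = 100
Difference = 144 - 100 = 44
This equals 4*L1*L2 = 4*11*1 = 44
Workspace area = 44*pi

44


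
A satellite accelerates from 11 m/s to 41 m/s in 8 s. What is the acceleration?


Given: initial velocity v0 = 11 m/s, final velocity v = 41 m/s, time t = 8 s
Using a = (v - v0) / t
a = (41 - 11) / 8
a = 30 / 8
a = 15/4 m/s^2

15/4 m/s^2


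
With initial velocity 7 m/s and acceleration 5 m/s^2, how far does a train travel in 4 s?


Given: v0 = 7 m/s, a = 5 m/s^2, t = 4 s
Using s = v0*t + (1/2)*a*t^2
s = 7*4 + (1/2)*5*4^2
s = 28 + (1/2)*80
s = 28 + 40
s = 68

68 m


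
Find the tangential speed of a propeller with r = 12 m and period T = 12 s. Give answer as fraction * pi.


Given: radius r = 12 m, period T = 12 s
Using v = 2*pi*r / T
v = 2*pi*12 / 12
v = 24*pi / 12
v = 2*pi m/s

2*pi m/s


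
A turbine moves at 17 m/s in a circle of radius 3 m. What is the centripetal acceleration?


Given: v = 17 m/s, r = 3 m
Using a_c = v^2 / r
a_c = 17^2 / 3
a_c = 289 / 3
a_c = 289/3 m/s^2

289/3 m/s^2


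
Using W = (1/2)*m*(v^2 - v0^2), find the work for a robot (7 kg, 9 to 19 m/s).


Given: m = 7 kg, v0 = 9 m/s, v = 19 m/s
Using W = (1/2)*m*(v^2 - v0^2)
v^2 = 19^2 = 361
v0^2 = 9^2 = 81
v^2 - v0^2 = 361 - 81 = 280
W = (1/2)*7*280 = 980 J

980 J


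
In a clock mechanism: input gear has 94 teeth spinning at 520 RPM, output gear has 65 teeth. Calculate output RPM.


Given: N1 = 94 teeth, w1 = 520 RPM, N2 = 65 teeth
Using N1*w1 = N2*w2
w2 = N1*w1 / N2
w2 = 94*520 / 65
w2 = 48880 / 65
w2 = 752 RPM

752 RPM


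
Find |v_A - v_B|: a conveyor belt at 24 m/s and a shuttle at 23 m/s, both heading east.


Given: v_A = 24 m/s east, v_B = 23 m/s east
Both move in the same direction; relative speed = |v_A - v_B|
|24 - 23| = |1|
= 1 m/s

1 m/s


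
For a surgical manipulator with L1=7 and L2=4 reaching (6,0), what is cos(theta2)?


Given: L1 = 7, L2 = 4, target (x, y) = (6, 0)
Using cos(theta2) = (x^2 + y^2 - L1^2 - L2^2) / (2*L1*L2)
x^2 + y^2 = 6^2 + 0 = 36
L1^2 + L2^2 = 49 + 16 = 65
Numerator = 36 - 65 = -29
Denominator = 2*7*4 = 56
cos(theta2) = -29/56 = -29/56

-29/56


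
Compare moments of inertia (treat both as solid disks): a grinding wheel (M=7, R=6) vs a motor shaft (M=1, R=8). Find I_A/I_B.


Given: M1=7 kg, R1=6 m, M2=1 kg, R2=8 m
For a disk: I = (1/2)*M*R^2, so I_A/I_B = (M1*R1^2)/(M2*R2^2)
M1*R1^2 = 7*36 = 252
M2*R2^2 = 1*64 = 64
I_A/I_B = 252/64 = 63/16

63/16


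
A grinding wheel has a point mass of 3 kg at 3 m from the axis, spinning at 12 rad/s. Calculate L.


Given: m = 3 kg, r = 3 m, omega = 12 rad/s
For a point mass: I = m*r^2
I = 3*3^2 = 3*9 = 27
L = I*omega = 27*12
L = 324 kg*m^2/s

324 kg*m^2/s


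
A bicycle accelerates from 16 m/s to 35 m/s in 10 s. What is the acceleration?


Given: initial velocity v0 = 16 m/s, final velocity v = 35 m/s, time t = 10 s
Using a = (v - v0) / t
a = (35 - 16) / 10
a = 19 / 10
a = 19/10 m/s^2

19/10 m/s^2


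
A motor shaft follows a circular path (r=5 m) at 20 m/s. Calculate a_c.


Given: v = 20 m/s, r = 5 m
Using a_c = v^2 / r
a_c = 20^2 / 5
a_c = 400 / 5
a_c = 80 m/s^2

80 m/s^2


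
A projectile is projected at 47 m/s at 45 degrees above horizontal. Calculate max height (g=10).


Given: v0 = 47 m/s, theta = 45 deg, g = 10 m/s^2
sin^2(45) = 1/2
Using H = v0^2 * sin^2(theta) / (2*g)
H = 47^2 * 1/2 / (2*10)
H = 2209 * 1/2 / 20
H = 2209/2 / 20
H = 2209/40 m

2209/40 m


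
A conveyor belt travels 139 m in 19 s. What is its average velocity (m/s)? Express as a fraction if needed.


Given: distance d = 139 m, time t = 19 s
Using v = d / t
v = 139 / 19
v = 139/19 m/s

139/19 m/s


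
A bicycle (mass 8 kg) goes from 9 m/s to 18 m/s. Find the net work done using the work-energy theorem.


Given: m = 8 kg, v0 = 9 m/s, v = 18 m/s
Using W = (1/2)*m*(v^2 - v0^2)
v^2 = 18^2 = 324
v0^2 = 9^2 = 81
v^2 - v0^2 = 324 - 81 = 243
W = (1/2)*8*243 = 972 J

972 J


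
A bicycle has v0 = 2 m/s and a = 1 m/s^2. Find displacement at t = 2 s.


Given: v0 = 2 m/s, a = 1 m/s^2, t = 2 s
Using s = v0*t + (1/2)*a*t^2
s = 2*2 + (1/2)*1*2^2
s = 4 + (1/2)*4
s = 4 + 2
s = 6

6 m


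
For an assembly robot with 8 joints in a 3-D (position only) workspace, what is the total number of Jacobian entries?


Given: task space dimension = 3, joints = 8
Jacobian is a 3 x 8 matrix
Total entries = rows * columns
Total = 3 * 8
Total = 24

24


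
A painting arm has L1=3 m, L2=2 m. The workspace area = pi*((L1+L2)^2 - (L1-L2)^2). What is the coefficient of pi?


Given: L1 = 3, L2 = 2
(L1+L2)^2 = (5)^2 = 25
(L1-L2)^2 = (1)^2 = 1
Difference = 25 - 1 = 24
This equals 4*L1*L2 = 4*3*2 = 24
Workspace area = 24*pi

24


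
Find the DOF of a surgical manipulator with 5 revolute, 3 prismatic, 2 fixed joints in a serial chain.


Given: serial robot with 5 revolute, 3 prismatic, 2 fixed joints
DOF contribution per joint type: revolute=1, prismatic=1, spherical=3, fixed=0
DOF = 5*1 + 3*1 + 2*0
DOF = 8

8


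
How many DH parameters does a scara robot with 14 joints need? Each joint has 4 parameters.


Given: 14 joints, 4 DH parameters per joint (d, theta, a, alpha)
Total DH parameters = number_of_joints * 4
Total = 14 * 4
Total = 56

56


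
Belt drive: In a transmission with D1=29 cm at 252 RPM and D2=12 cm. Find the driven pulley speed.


Given: D1 = 29 cm, w1 = 252 RPM, D2 = 12 cm
Using D1*w1 = D2*w2
w2 = D1*w1 / D2
w2 = 29*252 / 12
w2 = 7308 / 12
w2 = 609 RPM

609 RPM


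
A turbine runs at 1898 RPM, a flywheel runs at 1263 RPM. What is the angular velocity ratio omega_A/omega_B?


Given: RPM_A = 1898, RPM_B = 1263
omega = 2*pi*RPM/60, so omega_A/omega_B = RPM_A / RPM_B
omega_A/omega_B = 1898 / 1263
omega_A/omega_B = 1898/1263

1898/1263


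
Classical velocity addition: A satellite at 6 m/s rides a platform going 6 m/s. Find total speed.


Given: object velocity = 6 m/s, platform velocity = 6 m/s (same direction)
Using classical velocity addition: v_total = v_object + v_platform
v_total = 6 + 6
v_total = 12 m/s

12 m/s


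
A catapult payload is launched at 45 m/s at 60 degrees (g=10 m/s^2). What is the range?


Given: v0 = 45 m/s, theta = 60 deg, g = 10 m/s^2
sin(2*60) = sin(120) = sqrt(3)/2
Using R = v0^2 * sin(2*theta) / g
R = 45^2 * (sqrt(3)/2) / 10
R = 2025 * sqrt(3) / 20
R = 405/4*sqrt(3) m

405/4*sqrt(3) m


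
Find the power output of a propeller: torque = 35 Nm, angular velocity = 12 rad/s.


Given: tau = 35 Nm, omega = 12 rad/s
Using P = tau * omega
P = 35 * 12
P = 420 W

420 W


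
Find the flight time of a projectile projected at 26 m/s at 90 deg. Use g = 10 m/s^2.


Given: v0 = 26 m/s, theta = 90 deg, g = 10 m/s^2
sin(90) = 1
Using T = 2*v0*sin(theta) / g
T = 2*26*1 / 10
T = 52 / 10
T = 26/5 s

26/5 s


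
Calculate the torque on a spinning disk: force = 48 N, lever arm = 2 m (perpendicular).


Given: F = 48 N, r = 2 m, angle = 90 deg (perpendicular)
Using tau = F * r * sin(90)
sin(90) = 1
tau = 48 * 2 * 1
tau = 96 Nm

96 Nm


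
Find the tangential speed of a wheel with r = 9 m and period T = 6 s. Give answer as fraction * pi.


Given: radius r = 9 m, period T = 6 s
Using v = 2*pi*r / T
v = 2*pi*9 / 6
v = 18*pi / 6
v = 3*pi m/s

3*pi m/s


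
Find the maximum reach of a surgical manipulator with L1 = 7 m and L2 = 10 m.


Given: L1 = 7 m, L2 = 10 m
For a 2-link planar arm, max reach = L1 + L2 (fully extended)
Max reach = 7 + 10
Max reach = 17 m

17 m


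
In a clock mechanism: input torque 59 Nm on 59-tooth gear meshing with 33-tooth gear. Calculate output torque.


Given: N1 = 59, N2 = 33, T1 = 59 Nm
Using T2/T1 = N2/N1
T2 = T1 * N2 / N1
T2 = 59 * 33 / 59
T2 = 1947 / 59
T2 = 33 Nm

33 Nm


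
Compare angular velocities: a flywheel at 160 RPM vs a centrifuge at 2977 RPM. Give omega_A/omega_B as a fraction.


Given: RPM_A = 160, RPM_B = 2977
omega = 2*pi*RPM/60, so omega_A/omega_B = RPM_A / RPM_B
omega_A/omega_B = 160 / 2977
omega_A/omega_B = 160/2977

160/2977


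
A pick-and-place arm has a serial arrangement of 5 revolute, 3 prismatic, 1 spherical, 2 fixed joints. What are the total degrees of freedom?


Given: serial robot with 5 revolute, 3 prismatic, 1 spherical, 2 fixed joints
DOF contribution per joint type: revolute=1, prismatic=1, spherical=3, fixed=0
DOF = 5*1 + 3*1 + 1*3 + 2*0
DOF = 11

11


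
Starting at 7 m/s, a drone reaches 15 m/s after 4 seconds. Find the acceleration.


Given: initial velocity v0 = 7 m/s, final velocity v = 15 m/s, time t = 4 s
Using a = (v - v0) / t
a = (15 - 7) / 4
a = 8 / 4
a = 2 m/s^2

2 m/s^2


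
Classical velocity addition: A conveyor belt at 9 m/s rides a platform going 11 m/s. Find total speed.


Given: object velocity = 9 m/s, platform velocity = 11 m/s (same direction)
Using classical velocity addition: v_total = v_object + v_platform
v_total = 9 + 11
v_total = 20 m/s

20 m/s


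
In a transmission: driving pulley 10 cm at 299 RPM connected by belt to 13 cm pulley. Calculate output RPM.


Given: D1 = 10 cm, w1 = 299 RPM, D2 = 13 cm
Using D1*w1 = D2*w2
w2 = D1*w1 / D2
w2 = 10*299 / 13
w2 = 2990 / 13
w2 = 230 RPM

230 RPM


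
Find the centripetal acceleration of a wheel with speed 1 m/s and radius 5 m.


Given: v = 1 m/s, r = 5 m
Using a_c = v^2 / r
a_c = 1^2 / 5
a_c = 1 / 5
a_c = 1/5 m/s^2

1/5 m/s^2


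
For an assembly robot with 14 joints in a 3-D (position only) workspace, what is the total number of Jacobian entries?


Given: task space dimension = 3, joints = 14
Jacobian is a 3 x 14 matrix
Total entries = rows * columns
Total = 3 * 14
Total = 42

42


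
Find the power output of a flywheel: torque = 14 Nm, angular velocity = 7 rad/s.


Given: tau = 14 Nm, omega = 7 rad/s
Using P = tau * omega
P = 14 * 7
P = 98 W

98 W


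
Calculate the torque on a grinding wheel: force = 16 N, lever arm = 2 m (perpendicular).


Given: F = 16 N, r = 2 m, angle = 90 deg (perpendicular)
Using tau = F * r * sin(90)
sin(90) = 1
tau = 16 * 2 * 1
tau = 32 Nm

32 Nm


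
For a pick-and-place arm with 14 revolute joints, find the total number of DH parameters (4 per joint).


Given: 14 joints, 4 DH parameters per joint (d, theta, a, alpha)
Total DH parameters = number_of_joints * 4
Total = 14 * 4
Total = 56

56


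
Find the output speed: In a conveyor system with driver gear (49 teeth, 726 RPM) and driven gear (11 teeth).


Given: N1 = 49 teeth, w1 = 726 RPM, N2 = 11 teeth
Using N1*w1 = N2*w2
w2 = N1*w1 / N2
w2 = 49*726 / 11
w2 = 35574 / 11
w2 = 3234 RPM

3234 RPM


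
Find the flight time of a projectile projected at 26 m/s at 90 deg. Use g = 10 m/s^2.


Given: v0 = 26 m/s, theta = 90 deg, g = 10 m/s^2
sin(90) = 1
Using T = 2*v0*sin(theta) / g
T = 2*26*1 / 10
T = 52 / 10
T = 26/5 s

26/5 s


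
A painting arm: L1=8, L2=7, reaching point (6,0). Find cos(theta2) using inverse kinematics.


Given: L1 = 8, L2 = 7, target (x, y) = (6, 0)
Using cos(theta2) = (x^2 + y^2 - L1^2 - L2^2) / (2*L1*L2)
x^2 + y^2 = 6^2 + 0 = 36
L1^2 + L2^2 = 64 + 49 = 113
Numerator = 36 - 113 = -77
Denominator = 2*8*7 = 112
cos(theta2) = -77/112 = -11/16

-11/16


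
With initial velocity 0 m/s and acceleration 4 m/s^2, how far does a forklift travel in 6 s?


Given: v0 = 0 m/s, a = 4 m/s^2, t = 6 s
Using s = v0*t + (1/2)*a*t^2
s = 0*6 + (1/2)*4*6^2
s = 0 + (1/2)*144
s = 0 + 72
s = 72

72 m


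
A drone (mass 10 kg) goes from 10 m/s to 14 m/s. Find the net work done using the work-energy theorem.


Given: m = 10 kg, v0 = 10 m/s, v = 14 m/s
Using W = (1/2)*m*(v^2 - v0^2)
v^2 = 14^2 = 196
v0^2 = 10^2 = 100
v^2 - v0^2 = 196 - 100 = 96
W = (1/2)*10*96 = 480 J

480 J


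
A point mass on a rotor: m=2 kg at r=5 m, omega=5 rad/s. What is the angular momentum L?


Given: m = 2 kg, r = 5 m, omega = 5 rad/s
For a point mass: I = m*r^2
I = 2*5^2 = 2*25 = 50
L = I*omega = 50*5
L = 250 kg*m^2/s

250 kg*m^2/s


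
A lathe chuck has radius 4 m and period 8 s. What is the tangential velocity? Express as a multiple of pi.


Given: radius r = 4 m, period T = 8 s
Using v = 2*pi*r / T
v = 2*pi*4 / 8
v = 8*pi / 8
v = 1*pi m/s

1*pi m/s


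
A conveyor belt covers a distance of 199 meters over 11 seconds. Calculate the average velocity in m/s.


Given: distance d = 199 m, time t = 11 s
Using v = d / t
v = 199 / 11
v = 199/11 m/s

199/11 m/s


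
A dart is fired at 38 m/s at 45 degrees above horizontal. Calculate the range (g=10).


Given: v0 = 38 m/s, theta = 45 deg, g = 10 m/s^2
sin(2*45) = sin(90) = 1
Using R = v0^2 * sin(2*theta) / g
R = 38^2 * 1 / 10
R = 1444 / 10
R = 722/5 m

722/5 m


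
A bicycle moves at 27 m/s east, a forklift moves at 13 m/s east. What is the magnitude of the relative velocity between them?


Given: v_A = 27 m/s east, v_B = 13 m/s east
Both move in the same direction; relative speed = |v_A - v_B|
|27 - 13| = |14|
= 14 m/s

14 m/s


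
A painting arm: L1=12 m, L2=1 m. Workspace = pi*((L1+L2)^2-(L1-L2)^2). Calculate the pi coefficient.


Given: L1 = 12, L2 = 1
(L1+L2)^2 = (13)^2 = 169
(L1-L2)^2 = (11)^2 = 121
Difference = 169 - 121 = 48
This equals 4*L1*L2 = 4*12*1 = 48
Workspace area = 48*pi

48


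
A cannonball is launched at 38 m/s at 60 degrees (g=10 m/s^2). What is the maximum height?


Given: v0 = 38 m/s, theta = 60 deg, g = 10 m/s^2
sin^2(60) = 3/4
Using H = v0^2 * sin^2(theta) / (2*g)
H = 38^2 * 3/4 / (2*10)
H = 1444 * 3/4 / 20
H = 1083 / 20
H = 1083/20 m

1083/20 m


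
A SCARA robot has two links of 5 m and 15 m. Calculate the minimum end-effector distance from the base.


Given: L1 = 5 m, L2 = 15 m
For a 2-link planar arm, min reach = |L1 - L2| (second link folded back)
Min reach = |5 - 15|
Min reach = 10 m

10 m


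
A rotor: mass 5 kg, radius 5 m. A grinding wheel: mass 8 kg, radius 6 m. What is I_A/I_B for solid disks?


Given: M1=5 kg, R1=5 m, M2=8 kg, R2=6 m
For a disk: I = (1/2)*M*R^2, so I_A/I_B = (M1*R1^2)/(M2*R2^2)
M1*R1^2 = 5*25 = 125
M2*R2^2 = 8*36 = 288
I_A/I_B = 125/288 = 125/288

125/288


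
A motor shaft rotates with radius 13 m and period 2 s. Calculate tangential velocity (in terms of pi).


Given: radius r = 13 m, period T = 2 s
Using v = 2*pi*r / T
v = 2*pi*13 / 2
v = 26*pi / 2
v = 13*pi m/s

13*pi m/s


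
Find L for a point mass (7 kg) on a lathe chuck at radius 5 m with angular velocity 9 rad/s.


Given: m = 7 kg, r = 5 m, omega = 9 rad/s
For a point mass: I = m*r^2
I = 7*5^2 = 7*25 = 175
L = I*omega = 175*9
L = 1575 kg*m^2/s

1575 kg*m^2/s


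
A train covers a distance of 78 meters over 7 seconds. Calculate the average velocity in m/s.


Given: distance d = 78 m, time t = 7 s
Using v = d / t
v = 78 / 7
v = 78/7 m/s

78/7 m/s


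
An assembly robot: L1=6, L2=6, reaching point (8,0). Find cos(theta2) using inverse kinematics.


Given: L1 = 6, L2 = 6, target (x, y) = (8, 0)
Using cos(theta2) = (x^2 + y^2 - L1^2 - L2^2) / (2*L1*L2)
x^2 + y^2 = 8^2 + 0 = 64
L1^2 + L2^2 = 36 + 36 = 72
Numerator = 64 - 72 = -8
Denominator = 2*6*6 = 72
cos(theta2) = -8/72 = -1/9

-1/9


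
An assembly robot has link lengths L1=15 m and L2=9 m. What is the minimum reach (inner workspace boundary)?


Given: L1 = 15 m, L2 = 9 m
For a 2-link planar arm, min reach = |L1 - L2| (second link folded back)
Min reach = |15 - 9|
Min reach = 6 m

6 m


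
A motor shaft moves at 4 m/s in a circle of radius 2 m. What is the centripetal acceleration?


Given: v = 4 m/s, r = 2 m
Using a_c = v^2 / r
a_c = 4^2 / 2
a_c = 16 / 2
a_c = 8 m/s^2

8 m/s^2
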